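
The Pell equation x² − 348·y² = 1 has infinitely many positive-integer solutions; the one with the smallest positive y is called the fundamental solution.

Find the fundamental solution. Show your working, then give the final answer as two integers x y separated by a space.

1567 84

√348 → a₀=18, period (1,1,1,8,1,1,1,36); ℓ=8 even so k=7
i=0: a=18 ⇒ p=18, q=1
…
i=5: a=1 ⇒ p=541, q=29
i=6: a=1 ⇒ p=1026, q=55
i=7: a=1 ⇒ p=1567, q=84
(x₁, y₁) = (1567, 84);  1567² − 348·84² = 1 ✓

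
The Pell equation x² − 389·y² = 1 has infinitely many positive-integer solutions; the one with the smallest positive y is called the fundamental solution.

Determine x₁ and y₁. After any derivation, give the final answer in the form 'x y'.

[19; 1,2,1,1,1,1,2,1,38] for √389; ℓ=9 ⇒ convergent index 17
step 0: (19, 1)  from 19·(1,0) + (0,1)
…
step 2: (59, 3)  from 2·(20,1) + (19,1)
step 3: (79, 4)  from 1·(59,3) + (20,1)
…
step 6: (355, 18)  from 1·(217,11) + (138,7)
…
step 8: (1282, 65)  from 1·(927,47) + (355,18)
…
step 10: (50925, 2582)  from 1·(49643,2517) + (1282,65)
step 11: (151493, 7681)  from 2·(50925,2582) + (49643,2517)
…
step 13: (353911, 17944)  from 1·(202418,10263) + (151493,7681)
step 14: (556329, 28207)  from 1·(353911,17944) + (202418,10263)
…
step 16: (2376809, 120509)  from 2·(910240,46151) + (556329,28207)
step 17: (3287049, 166660)  from 1·(2376809,120509) + (910240,46151)
→ (3287049, 166660).  Check: 3287049²=10804691128401, 389·166660²=10804691128400, difference 1.

3287049 166660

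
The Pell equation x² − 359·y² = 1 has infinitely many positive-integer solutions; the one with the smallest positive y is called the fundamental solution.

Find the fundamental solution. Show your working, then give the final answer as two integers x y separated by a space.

360 19

√359 = [18; 1,17,1,36, …], period ℓ=4 (even) → k=3
k=0  a_k=18  p_k/q_k = 18/1
k=1  a_k=1  p_k/q_k = 19/1
k=2  a_k=17  p_k/q_k = 341/18
k=3  a_k=1  p_k/q_k = 360/19
(x₁, y₁) = (360, 19);  360² − 359·19² = 1 ✓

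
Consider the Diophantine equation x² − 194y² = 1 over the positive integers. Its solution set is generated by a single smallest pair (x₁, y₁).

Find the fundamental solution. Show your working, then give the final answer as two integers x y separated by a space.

195 14

√194 → a₀=13, period (1,12,1,26); ℓ=4 even so k=3
i=0: a=13 ⇒ p=13, q=1
…
i=2: a=12 ⇒ p=181, q=13
i=3: a=1 ⇒ p=195, q=14
(x₁, y₁) = (195, 14);  195² − 194·14² = 1 ✓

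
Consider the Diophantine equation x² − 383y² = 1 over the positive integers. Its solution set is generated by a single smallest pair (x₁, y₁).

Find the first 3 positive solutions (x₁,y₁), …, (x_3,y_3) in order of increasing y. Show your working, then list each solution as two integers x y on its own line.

[19; 1,1,3,19,3,1,1,38] for √383; ℓ=8 ⇒ convergent index 7
step 0: (19, 1)  from 19·(1,0) + (0,1)
step 1: (20, 1)  from 1·(19,1) + (1,0)
step 2: (39, 2)  from 1·(20,1) + (19,1)
step 3: (137, 7)  from 3·(39,2) + (20,1)
…
step 5: (8063, 412)  from 3·(2642,135) + (137,7)
step 6: (10705, 547)  from 1·(8063,412) + (2642,135)
step 7: (18768, 959)  from 1·(10705,547) + (8063,412)
fundamental: x₁=18768, y₁=959  (since 352237824 − 383·919681 = 1)
(18768+959√383)^2 = 704475647 + 35997024√383
(18768+959√383)^3 = 26443197867024 + 1351184291905√383

18768 959
704475647 35997024
26443197867024 1351184291905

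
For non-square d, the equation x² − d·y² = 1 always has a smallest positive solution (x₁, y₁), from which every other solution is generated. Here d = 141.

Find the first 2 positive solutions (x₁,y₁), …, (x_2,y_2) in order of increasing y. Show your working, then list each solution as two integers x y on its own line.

[11; 1,6,1,22] for √141; ℓ=4 ⇒ convergent index 3
a_0=11:  p_0=11·1+0=11,  q_0=11·0+1=1
…
a_2=6:  p_2=6·12+11=83,  q_2=6·1+1=7
a_3=1:  p_3=1·83+12=95,  q_3=1·7+1=8
(x₁, y₁) = (95, 8);  95² − 141·8² = 1 ✓
(95+8√141)^2 = 18049 + 1520√141

95 8
18049 1520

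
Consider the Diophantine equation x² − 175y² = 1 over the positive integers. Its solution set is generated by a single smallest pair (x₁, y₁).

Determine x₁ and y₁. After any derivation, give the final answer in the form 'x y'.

√175 → a₀=13, period (4,2,1,2,4,26); ℓ=6 even so k=5
i=0: a=13 ⇒ p=13, q=1
i=1: a=4 ⇒ p=53, q=4
…
i=4: a=2 ⇒ p=463, q=35
i=5: a=4 ⇒ p=2024, q=153
→ (2024, 153).  Check: 2024²=4096576, 175·153²=4096575, difference 1.

2024 153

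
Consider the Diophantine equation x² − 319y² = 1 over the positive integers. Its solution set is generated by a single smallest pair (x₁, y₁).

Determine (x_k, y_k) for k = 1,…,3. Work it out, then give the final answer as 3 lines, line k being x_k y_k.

12901780 722361
332911854336799 18639485405160
8590311008090840302660 480965080021169647239

√319 → a₀=17, period (1,6,5,1,4,…,6,1,34); ℓ=14 even so k=13
k=0  a_k=17  p_k/q_k = 17/1
…
k=3  a_k=5  p_k/q_k = 643/36
k=4  a_k=1  p_k/q_k = 768/43
k=5  a_k=4  p_k/q_k = 3715/208
k=6  a_k=3  p_k/q_k = 11913/667
k=7  a_k=1  p_k/q_k = 15628/875
k=8  a_k=3  p_k/q_k = 58797/3292
k=9  a_k=4  p_k/q_k = 250816/14043
k=10  a_k=1  p_k/q_k = 309613/17335
…
k=12  a_k=6  p_k/q_k = 11102899/621643
k=13  a_k=1  p_k/q_k = 12901780/722361
(x₁, y₁) = (12901780, 722361);  12901780² − 319·722361² = 1 ✓
(12901780+722361√319)^2 = 332911854336799 + 18639485405160√319
(12901780+722361√319)^3 = 8590311008090840302660 + 480965080021169647239√319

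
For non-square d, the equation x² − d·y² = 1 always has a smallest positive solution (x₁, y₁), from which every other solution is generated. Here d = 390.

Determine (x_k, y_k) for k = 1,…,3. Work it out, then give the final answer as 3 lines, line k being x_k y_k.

√390 = [19; 1,2,1,38, …], period ℓ=4 (even) → k=3
a_0=19:  p_0=19·1+0=19,  q_0=19·0+1=1
a_1=1:  p_1=1·19+1=20,  q_1=1·1+0=1
a_2=2:  p_2=2·20+19=59,  q_2=2·1+1=3
a_3=1:  p_3=1·59+20=79,  q_3=1·3+1=4
fundamental: x₁=79, y₁=4  (since 6241 − 390·16 = 1)
(x_2, y_2) = (79·79 + 390·4·4, 79·4 + 4·79) = (12481, 632)
(x_3, y_3) = (79·12481 + 390·4·632, 79·632 + 4·12481) = (1971919, 99852)

79 4
12481 632
1971919 99852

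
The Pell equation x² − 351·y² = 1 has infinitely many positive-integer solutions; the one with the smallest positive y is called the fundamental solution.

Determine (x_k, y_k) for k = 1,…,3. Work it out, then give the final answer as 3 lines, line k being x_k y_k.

[18; 1,2,1,3,2,2,2,3,1,2,1,36] for √351; ℓ=12 ⇒ convergent index 11
step 0: (18, 1)  from 18·(1,0) + (0,1)
step 1: (19, 1)  from 1·(18,1) + (1,0)
…
step 3: (75, 4)  from 1·(56,3) + (19,1)
…
step 5: (637, 34)  from 2·(281,15) + (75,4)
…
step 7: (3747, 200)  from 2·(1555,83) + (637,34)
step 8: (12796, 683)  from 3·(3747,200) + (1555,83)
step 9: (16543, 883)  from 1·(12796,683) + (3747,200)
step 10: (45882, 2449)  from 2·(16543,883) + (12796,683)
step 11: (62425, 3332)  from 1·(45882,2449) + (16543,883)
fundamental: x₁=62425, y₁=3332  (since 3896880625 − 351·11102224 = 1)
k=2:  x_2 = 62425·62425+351·3332·3332 = 7793761249,  y_2 = 62425·3332+3332·62425 = 416000200
k=3:  x_3 = 62425·7793761249+351·3332·416000200 = 973051091875225,  y_3 = 62425·416000200+3332·7793761249 = 51937624966668

62425 3332
7793761249 416000200
973051091875225 51937624966668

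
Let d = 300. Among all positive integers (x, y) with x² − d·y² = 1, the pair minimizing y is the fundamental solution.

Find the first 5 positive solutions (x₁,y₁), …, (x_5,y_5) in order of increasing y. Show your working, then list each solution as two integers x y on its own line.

1351 78
3650401 210756
9863382151 569462634
26650854921601 1538687826312
72010600134783751 4157533937232390

[17; 3,8,3,34] for √300; ℓ=4 ⇒ convergent index 3
a_0=17:  p_0=17·1+0=17,  q_0=17·0+1=1
a_1=3:  p_1=3·17+1=52,  q_1=3·1+0=3
a_2=8:  p_2=8·52+17=433,  q_2=8·3+1=25
a_3=3:  p_3=3·433+52=1351,  q_3=3·25+3=78
fundamental: x₁=1351, y₁=78  (since 1825201 − 300·6084 = 1)
(x_2, y_2) = (1351·1351 + 300·78·78, 1351·78 + 78·1351) = (3650401, 210756)
(x_3, y_3) = (1351·3650401 + 300·78·210756, 1351·210756 + 78·3650401) = (9863382151, 569462634)
(x_4, y_4) = (1351·9863382151 + 300·78·569462634, 1351·569462634 + 78·9863382151) = (26650854921601, 1538687826312)
(x_5, y_5) = (1351·26650854921601 + 300·78·1538687826312, 1351·1538687826312 + 78·26650854921601) = (72010600134783751, 4157533937232390)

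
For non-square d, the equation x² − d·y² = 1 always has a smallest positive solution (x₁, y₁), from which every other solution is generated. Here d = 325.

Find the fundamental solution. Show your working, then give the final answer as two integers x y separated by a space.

649 36

√325 = [18; 36, …], period ℓ=1 (odd) → k=1
a_0=18:  p_0=18·1+0=18,  q_0=18·0+1=1
a_1=36:  p_1=36·18+1=649,  q_1=36·1+0=36
fundamental: x₁=649, y₁=36  (since 421201 − 325·1296 = 1)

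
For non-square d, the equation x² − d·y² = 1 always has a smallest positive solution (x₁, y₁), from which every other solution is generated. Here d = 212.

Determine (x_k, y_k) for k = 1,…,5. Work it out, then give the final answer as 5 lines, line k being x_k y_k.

66249 4550
8777860001 602865900
1163048894346249 79878526013650
154101652394311440001 10583744939153731800
20418160737778428282906249 1402325036868112630022750

√212 → a₀=14, period (1,1,3,1,1,…,1,1,28); ℓ=14 even so k=13
a_0=14:  p_0=14·1+0=14,  q_0=14·0+1=1
…
a_2=1:  p_2=1·15+14=29,  q_2=1·1+1=2
…
a_5=1:  p_5=1·131+102=233,  q_5=1·9+7=16
a_6=1:  p_6=1·233+131=364,  q_6=1·16+9=25
…
a_10=1:  p_10=1·5198+2781=7979,  q_10=1·357+191=548
…
a_12=1:  p_12=1·29135+7979=37114,  q_12=1·2001+548=2549
a_13=1:  p_13=1·37114+29135=66249,  q_13=1·2549+2001=4550
(x₁, y₁) = (66249, 4550);  66249² − 212·4550² = 1 ✓
(66249+4550√212)^2 = 8777860001 + 602865900√212
(66249+4550√212)^3 = 1163048894346249 + 79878526013650√212
(66249+4550√212)^4 = 154101652394311440001 + 10583744939153731800√212
(66249+4550√212)^5 = 20418160737778428282906249 + 1402325036868112630022750√212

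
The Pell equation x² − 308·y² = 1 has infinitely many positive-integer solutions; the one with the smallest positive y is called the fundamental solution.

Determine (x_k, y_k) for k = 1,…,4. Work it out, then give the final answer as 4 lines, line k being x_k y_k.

351 20
246401 14040
172973151 9856060
121426905601 6918940080

[17; 1,1,4,1,1,34] for √308; ℓ=6 ⇒ convergent index 5
i=0: a=17 ⇒ p=17, q=1
i=1: a=1 ⇒ p=18, q=1
…
i=4: a=1 ⇒ p=193, q=11
i=5: a=1 ⇒ p=351, q=20
(x₁, y₁) = (351, 20);  351² − 308·20² = 1 ✓
n=2: (351,20)∘(351,20) = (351·351+308·20·20, 351·20+20·351) = (246401,14040)
n=3: (246401,14040)∘(351,20) = (351·246401+308·20·14040, 351·14040+20·246401) = (172973151,9856060)
n=4: (172973151,9856060)∘(351,20) = (351·172973151+308·20·9856060, 351·9856060+20·172973151) = (121426905601,6918940080)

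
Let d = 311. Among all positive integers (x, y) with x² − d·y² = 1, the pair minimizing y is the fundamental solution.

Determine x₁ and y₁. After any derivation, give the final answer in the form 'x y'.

16883880 957397

√311 = [17; 1,1,1,2,1,…,1,1,34, …], period ℓ=16 (even) → k=15
a_0=17:  p_0=17·1+0=17,  q_0=17·0+1=1
…
a_2=1:  p_2=1·18+17=35,  q_2=1·1+1=2
…
a_5=1:  p_5=1·141+53=194,  q_5=1·8+3=11
…
a_14=1:  p_14=1·6159373+4565134=10724507,  q_14=1·349266+258865=608131
a_15=1:  p_15=1·10724507+6159373=16883880,  q_15=1·608131+349266=957397
(x₁, y₁) = (16883880, 957397);  16883880² − 311·957397² = 1 ✓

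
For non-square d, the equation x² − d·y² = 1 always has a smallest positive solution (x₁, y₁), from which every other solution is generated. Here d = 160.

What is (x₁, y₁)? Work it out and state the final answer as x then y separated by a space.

721 57

[12; 1,1,1,5,1,1,1,24] for √160; ℓ=8 ⇒ convergent index 7
k=0  a_k=12  p_k/q_k = 12/1
k=1  a_k=1  p_k/q_k = 13/1
k=2  a_k=1  p_k/q_k = 25/2
k=3  a_k=1  p_k/q_k = 38/3
k=4  a_k=5  p_k/q_k = 215/17
k=5  a_k=1  p_k/q_k = 253/20
k=6  a_k=1  p_k/q_k = 468/37
k=7  a_k=1  p_k/q_k = 721/57
fundamental: x₁=721, y₁=57  (since 519841 − 160·3249 = 1)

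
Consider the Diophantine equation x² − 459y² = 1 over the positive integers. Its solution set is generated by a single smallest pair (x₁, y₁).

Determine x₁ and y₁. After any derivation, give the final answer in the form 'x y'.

√459 → a₀=21, period (2,2,1,4,21,4,1,2,2,42); ℓ=10 even so k=9
a_0=21:  p_0=21·1+0=21,  q_0=21·0+1=1
…
a_2=2:  p_2=2·43+21=107,  q_2=2·2+1=5
a_3=1:  p_3=1·107+43=150,  q_3=1·5+2=7
a_4=4:  p_4=4·150+107=707,  q_4=4·7+5=33
a_5=21:  p_5=21·707+150=14997,  q_5=21·33+7=700
…
a_8=2:  p_8=2·75692+60695=212079,  q_8=2·3533+2833=9899
a_9=2:  p_9=2·212079+75692=499850,  q_9=2·9899+3533=23331
(x₁, y₁) = (499850, 23331);  499850² − 459·23331² = 1 ✓

499850 23331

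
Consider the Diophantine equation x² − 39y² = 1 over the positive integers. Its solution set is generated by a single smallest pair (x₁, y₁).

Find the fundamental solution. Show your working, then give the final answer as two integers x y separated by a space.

25 4

√39 → a₀=6, period (4,12); ℓ=2 even so k=1
i=0: a=6 ⇒ p=6, q=1
i=1: a=4 ⇒ p=25, q=4
(x₁, y₁) = (25, 4);  25² − 39·4² = 1 ✓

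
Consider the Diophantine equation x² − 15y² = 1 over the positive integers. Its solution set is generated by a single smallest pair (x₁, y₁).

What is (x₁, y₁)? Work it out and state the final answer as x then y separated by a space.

4 1

√15 → a₀=3, period (1,6); ℓ=2 even so k=1
step 0: (3, 1)  from 3·(1,0) + (0,1)
step 1: (4, 1)  from 1·(3,1) + (1,0)
(x₁, y₁) = (4, 1);  4² − 15·1² = 1 ✓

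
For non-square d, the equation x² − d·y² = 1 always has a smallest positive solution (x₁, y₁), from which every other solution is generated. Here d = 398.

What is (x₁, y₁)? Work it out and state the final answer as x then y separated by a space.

399 20

[19; 1,18,1,38] for √398; ℓ=4 ⇒ convergent index 3
a_0=19:  p_0=19·1+0=19,  q_0=19·0+1=1
a_1=1:  p_1=1·19+1=20,  q_1=1·1+0=1
a_2=18:  p_2=18·20+19=379,  q_2=18·1+1=19
a_3=1:  p_3=1·379+20=399,  q_3=1·19+1=20
(x₁, y₁) = (399, 20);  399² − 398·20² = 1 ✓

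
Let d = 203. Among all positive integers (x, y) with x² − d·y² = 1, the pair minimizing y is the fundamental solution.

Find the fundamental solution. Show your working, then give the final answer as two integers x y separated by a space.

d=203: √d = [14; 4,28] (ℓ=2, even), read p_1/q_1
k=0  a_k=14  p_k/q_k = 14/1
k=1  a_k=4  p_k/q_k = 57/4
(x₁, y₁) = (57, 4);  57² − 203·4² = 1 ✓

57 4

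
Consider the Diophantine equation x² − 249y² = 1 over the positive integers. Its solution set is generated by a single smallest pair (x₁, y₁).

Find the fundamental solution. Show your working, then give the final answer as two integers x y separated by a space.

8553815 542076

√249 → a₀=15, period (1,3,1,1,5,…,3,1,30); ℓ=16 even so k=15
step 0: (15, 1)  from 15·(1,0) + (0,1)
…
step 4: (142, 9)  from 1·(79,5) + (63,4)
step 5: (789, 50)  from 5·(142,9) + (79,5)
…
step 7: (3582, 227)  from 3·(931,59) + (789,50)
step 8: (36751, 2329)  from 10·(3582,227) + (931,59)
…
step 13: (1884116, 119401)  from 1·(1017351,64472) + (866765,54929)
step 14: (6669699, 422675)  from 3·(1884116,119401) + (1017351,64472)
step 15: (8553815, 542076)  from 1·(6669699,422675) + (1884116,119401)
→ (8553815, 542076).  Check: 8553815²=73167751054225, 249·542076²=73167751054224, difference 1.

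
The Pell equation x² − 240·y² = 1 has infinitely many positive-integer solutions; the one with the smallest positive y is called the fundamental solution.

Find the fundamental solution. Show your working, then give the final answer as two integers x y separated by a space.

√240 → a₀=15, period (2,30); ℓ=2 even so k=1
i=0: a=15 ⇒ p=15, q=1
i=1: a=2 ⇒ p=31, q=2
fundamental: x₁=31, y₁=2  (since 961 − 240·4 = 1)

31 2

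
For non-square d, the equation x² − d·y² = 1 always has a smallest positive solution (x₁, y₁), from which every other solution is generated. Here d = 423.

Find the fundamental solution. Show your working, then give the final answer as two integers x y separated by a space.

[20; 1,1,3,4,3,1,1,40] for √423; ℓ=8 ⇒ convergent index 7
a_0=20:  p_0=20·1+0=20,  q_0=20·0+1=1
a_1=1:  p_1=1·20+1=21,  q_1=1·1+0=1
a_2=1:  p_2=1·21+20=41,  q_2=1·1+1=2
a_3=3:  p_3=3·41+21=144,  q_3=3·2+1=7
a_4=4:  p_4=4·144+41=617,  q_4=4·7+2=30
a_5=3:  p_5=3·617+144=1995,  q_5=3·30+7=97
a_6=1:  p_6=1·1995+617=2612,  q_6=1·97+30=127
a_7=1:  p_7=1·2612+1995=4607,  q_7=1·127+97=224
fundamental: x₁=4607, y₁=224  (since 21224449 − 423·50176 = 1)

4607 224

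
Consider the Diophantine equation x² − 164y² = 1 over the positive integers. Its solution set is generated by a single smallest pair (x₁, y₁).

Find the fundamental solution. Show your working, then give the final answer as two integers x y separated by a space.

2049 160

[12; 1,4,6,4,1,24] for √164; ℓ=6 ⇒ convergent index 5
step 0: (12, 1)  from 12·(1,0) + (0,1)
step 1: (13, 1)  from 1·(12,1) + (1,0)
…
step 3: (397, 31)  from 6·(64,5) + (13,1)
step 4: (1652, 129)  from 4·(397,31) + (64,5)
step 5: (2049, 160)  from 1·(1652,129) + (397,31)
fundamental: x₁=2049, y₁=160  (since 4198401 − 164·25600 = 1)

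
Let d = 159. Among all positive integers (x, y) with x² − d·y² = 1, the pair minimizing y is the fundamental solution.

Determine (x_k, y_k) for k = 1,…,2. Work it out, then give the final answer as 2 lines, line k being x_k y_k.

√159 = [12; 1,1,1,1,3,1,1,1,1,24, …], period ℓ=10 (even) → k=9
i=0: a=12 ⇒ p=12, q=1
…
i=2: a=1 ⇒ p=25, q=2
i=3: a=1 ⇒ p=38, q=3
…
i=5: a=3 ⇒ p=227, q=18
…
i=7: a=1 ⇒ p=517, q=41
i=8: a=1 ⇒ p=807, q=64
i=9: a=1 ⇒ p=1324, q=105
→ (1324, 105).  Check: 1324²=1752976, 159·105²=1752975, difference 1.
(1324+105√159)^2 = 3505951 + 278040√159

1324 105
3505951 278040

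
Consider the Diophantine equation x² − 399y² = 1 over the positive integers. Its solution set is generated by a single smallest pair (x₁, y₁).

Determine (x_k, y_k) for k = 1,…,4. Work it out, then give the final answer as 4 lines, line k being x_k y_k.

√399 → a₀=19, period (1,38); ℓ=2 even so k=1
k=0  a_k=19  p_k/q_k = 19/1
k=1  a_k=1  p_k/q_k = 20/1
(x₁, y₁) = (20, 1);  20² − 399·1² = 1 ✓
(x_2, y_2) = (20·20 + 399·1·1, 20·1 + 1·20) = (799, 40)
(x_3, y_3) = (20·799 + 399·1·40, 20·40 + 1·799) = (31940, 1599)
(x_4, y_4) = (20·31940 + 399·1·1599, 20·1599 + 1·31940) = (1276801, 63920)

20 1
799 40
31940 1599
1276801 63920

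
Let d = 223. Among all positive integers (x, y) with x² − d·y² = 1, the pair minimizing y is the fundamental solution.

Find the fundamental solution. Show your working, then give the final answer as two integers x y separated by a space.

224 15

d=223: √d = [14; 1,13,1,28] (ℓ=4, even), read p_3/q_3
k=0  a_k=14  p_k/q_k = 14/1
k=1  a_k=1  p_k/q_k = 15/1
k=2  a_k=13  p_k/q_k = 209/14
k=3  a_k=1  p_k/q_k = 224/15
(x₁, y₁) = (224, 15);  224² − 223·15² = 1 ✓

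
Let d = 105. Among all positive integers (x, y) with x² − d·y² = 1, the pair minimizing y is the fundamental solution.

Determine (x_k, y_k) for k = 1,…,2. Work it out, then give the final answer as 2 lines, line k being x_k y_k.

41 4
3361 328

√105 = [10; 4,20, …], period ℓ=2 (even) → k=1
step 0: (10, 1)  from 10·(1,0) + (0,1)
step 1: (41, 4)  from 4·(10,1) + (1,0)
(x₁, y₁) = (41, 4);  41² − 105·4² = 1 ✓
(41+4√105)^2 = 3361 + 328√105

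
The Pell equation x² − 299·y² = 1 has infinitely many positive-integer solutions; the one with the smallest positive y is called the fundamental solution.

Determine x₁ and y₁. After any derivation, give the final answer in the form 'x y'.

415 24

√299 → a₀=17, period (3,2,3,34); ℓ=4 even so k=3
a_0=17:  p_0=17·1+0=17,  q_0=17·0+1=1
…
a_2=2:  p_2=2·52+17=121,  q_2=2·3+1=7
a_3=3:  p_3=3·121+52=415,  q_3=3·7+3=24
→ (415, 24).  Check: 415²=172225, 299·24²=172224, difference 1.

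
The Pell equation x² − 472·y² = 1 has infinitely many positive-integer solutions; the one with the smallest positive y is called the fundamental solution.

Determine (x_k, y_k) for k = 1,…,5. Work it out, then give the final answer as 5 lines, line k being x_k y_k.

d=472: √d = [21; 1,2,1,1,1,…,2,1,42] (ℓ=14, even), read p_13/q_13
step 0: (21, 1)  from 21·(1,0) + (0,1)
step 1: (22, 1)  from 1·(21,1) + (1,0)
…
step 3: (87, 4)  from 1·(65,3) + (22,1)
step 4: (152, 7)  from 1·(87,4) + (65,3)
…
step 7: (5779, 266)  from 5·(1108,51) + (239,11)
step 8: (24224, 1115)  from 4·(5779,266) + (1108,51)
step 9: (30003, 1381)  from 1·(24224,1115) + (5779,266)
step 10: (54227, 2496)  from 1·(30003,1381) + (24224,1115)
step 11: (84230, 3877)  from 1·(54227,2496) + (30003,1381)
step 12: (222687, 10250)  from 2·(84230,3877) + (54227,2496)
step 13: (306917, 14127)  from 1·(222687,10250) + (84230,3877)
(x₁, y₁) = (306917, 14127);  306917² − 472·14127² = 1 ✓
n=2: (306917,14127)∘(306917,14127) = (306917·306917+472·14127·14127, 306917·14127+14127·306917) = (188396089777,8671632918)
n=3: (188396089777,8671632918)∘(306917,14127) = (306917·188396089777+472·14127·8671632918, 306917·8671632918+14127·188396089777) = (115643925371868101,5322943120573485)
n=4: (115643925371868101,5322943120573485)∘(306917,14127) = (306917·115643925371868101+472·14127·5322943120573485, 306917·5322943120573485+14127·115643925371868101) = (70986173286526887819457,3267403467465432958572)
n=5: (70986173286526887819457,3267403467465432958572)∘(306917,14127) = (306917·70986173286526887819457+472·14127·3267403467465432958572, 306917·3267403467465432958572+14127·70986173286526887819457) = (43573726693046301732396700037,2005643340042853631571511563)

306917 14127
188396089777 8671632918
115643925371868101 5322943120573485
70986173286526887819457 3267403467465432958572
43573726693046301732396700037 2005643340042853631571511563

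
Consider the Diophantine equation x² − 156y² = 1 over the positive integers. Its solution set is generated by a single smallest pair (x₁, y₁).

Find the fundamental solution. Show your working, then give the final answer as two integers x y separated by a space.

25 2

√156 = [12; 2,24, …], period ℓ=2 (even) → k=1
a_0=12:  p_0=12·1+0=12,  q_0=12·0+1=1
a_1=2:  p_1=2·12+1=25,  q_1=2·1+0=2
(x₁, y₁) = (25, 2);  25² − 156·2² = 1 ✓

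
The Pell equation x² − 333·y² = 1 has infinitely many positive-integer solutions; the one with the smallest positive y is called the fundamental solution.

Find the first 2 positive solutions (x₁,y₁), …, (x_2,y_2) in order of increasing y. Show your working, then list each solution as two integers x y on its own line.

73 4
10657 584

√333 → a₀=18, period (4,36); ℓ=2 even so k=1
a_0=18:  p_0=18·1+0=18,  q_0=18·0+1=1
a_1=4:  p_1=4·18+1=73,  q_1=4·1+0=4
→ (73, 4).  Check: 73²=5329, 333·4²=5328, difference 1.
k=2:  x_2 = 73·73+333·4·4 = 10657,  y_2 = 73·4+4·73 = 584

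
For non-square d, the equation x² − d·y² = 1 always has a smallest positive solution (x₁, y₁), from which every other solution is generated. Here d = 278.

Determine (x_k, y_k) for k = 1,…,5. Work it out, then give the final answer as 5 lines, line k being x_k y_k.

√278 → a₀=16, period (1,2,16,2,1,32); ℓ=6 even so k=5
i=0: a=16 ⇒ p=16, q=1
…
i=2: a=2 ⇒ p=50, q=3
i=3: a=16 ⇒ p=817, q=49
i=4: a=2 ⇒ p=1684, q=101
i=5: a=1 ⇒ p=2501, q=150
→ (2501, 150).  Check: 2501²=6255001, 278·150²=6255000, difference 1.
n=2: (2501,150)∘(2501,150) = (2501·2501+278·150·150, 2501·150+150·2501) = (12510001,750300)
n=3: (12510001,750300)∘(2501,150) = (2501·12510001+278·150·750300, 2501·750300+150·12510001) = (62575022501,3753000450)
n=4: (62575022501,3753000450)∘(2501,150) = (2501·62575022501+278·150·3753000450, 2501·3753000450+150·62575022501) = (313000250040001,18772507500600)
n=5: (313000250040001,18772507500600)∘(2501,150) = (2501·313000250040001+278·150·18772507500600, 2501·18772507500600+150·313000250040001) = (1565627188125062501,93900078765000750)

2501 150
12510001 750300
62575022501 3753000450
313000250040001 18772507500600
1565627188125062501 93900078765000750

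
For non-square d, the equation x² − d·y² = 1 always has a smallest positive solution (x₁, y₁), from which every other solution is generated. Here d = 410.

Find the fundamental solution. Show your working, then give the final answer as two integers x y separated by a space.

81 4

d=410: √d = [20; 4,40] (ℓ=2, even), read p_1/q_1
i=0: a=20 ⇒ p=20, q=1
i=1: a=4 ⇒ p=81, q=4
→ (81, 4).  Check: 81²=6561, 410·4²=6560, difference 1.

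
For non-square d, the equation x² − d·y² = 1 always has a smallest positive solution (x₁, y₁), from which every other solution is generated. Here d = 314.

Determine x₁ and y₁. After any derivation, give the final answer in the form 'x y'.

d=314: √d = [17; 1,2,1,1,2,1,34] (ℓ=7, odd), read p_13/q_13
a_0=17:  p_0=17·1+0=17,  q_0=17·0+1=1
…
a_2=2:  p_2=2·18+17=53,  q_2=2·1+1=3
a_3=1:  p_3=1·53+18=71,  q_3=1·3+1=4
…
a_5=2:  p_5=2·124+71=319,  q_5=2·7+4=18
a_6=1:  p_6=1·319+124=443,  q_6=1·18+7=25
a_7=34:  p_7=34·443+319=15381,  q_7=34·25+18=868
a_8=1:  p_8=1·15381+443=15824,  q_8=1·868+25=893
a_9=2:  p_9=2·15824+15381=47029,  q_9=2·893+868=2654
a_10=1:  p_10=1·47029+15824=62853,  q_10=1·2654+893=3547
a_11=1:  p_11=1·62853+47029=109882,  q_11=1·3547+2654=6201
a_12=2:  p_12=2·109882+62853=282617,  q_12=2·6201+3547=15949
a_13=1:  p_13=1·282617+109882=392499,  q_13=1·15949+6201=22150
→ (392499, 22150).  Check: 392499²=154055465001, 314·22150²=154055465000, difference 1.

392499 22150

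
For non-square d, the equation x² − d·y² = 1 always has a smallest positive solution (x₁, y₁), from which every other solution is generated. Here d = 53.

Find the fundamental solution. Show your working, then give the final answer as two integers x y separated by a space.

√53 = [7; 3,1,1,3,14, …], period ℓ=5 (odd) → k=9
step 0: (7, 1)  from 7·(1,0) + (0,1)
…
step 2: (29, 4)  from 1·(22,3) + (7,1)
…
step 4: (182, 25)  from 3·(51,7) + (29,4)
…
step 8: (18557, 2549)  from 1·(10578,1453) + (7979,1096)
step 9: (66249, 9100)  from 3·(18557,2549) + (10578,1453)
→ (66249, 9100).  Check: 66249²=4388930001, 53·9100²=4388930000, difference 1.

66249 9100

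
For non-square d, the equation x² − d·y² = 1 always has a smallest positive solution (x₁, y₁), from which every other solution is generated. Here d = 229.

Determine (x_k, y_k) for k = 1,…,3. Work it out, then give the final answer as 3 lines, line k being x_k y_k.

√229 = [15; 7,1,1,7,30, …], period ℓ=5 (odd) → k=9
k=0  a_k=15  p_k/q_k = 15/1
…
k=2  a_k=1  p_k/q_k = 121/8
…
k=5  a_k=30  p_k/q_k = 51527/3405
k=6  a_k=7  p_k/q_k = 362399/23948
k=7  a_k=1  p_k/q_k = 413926/27353
k=8  a_k=1  p_k/q_k = 776325/51301
k=9  a_k=7  p_k/q_k = 5848201/386460
(x₁, y₁) = (5848201, 386460);  5848201² − 229·386460² = 1 ✓
(5848201+386460√229)^2 = 68402909872801 + 4520191516920√229
(5848201+386460√229)^3 = 800067931842043513801 + 52869977098885735380√229

5848201 386460
68402909872801 4520191516920
800067931842043513801 52869977098885735380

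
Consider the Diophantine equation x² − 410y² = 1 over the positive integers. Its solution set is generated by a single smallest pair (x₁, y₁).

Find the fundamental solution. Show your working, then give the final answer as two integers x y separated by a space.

d=410: √d = [20; 4,40] (ℓ=2, even), read p_1/q_1
a_0=20:  p_0=20·1+0=20,  q_0=20·0+1=1
a_1=4:  p_1=4·20+1=81,  q_1=4·1+0=4
fundamental: x₁=81, y₁=4  (since 6561 − 410·16 = 1)

81 4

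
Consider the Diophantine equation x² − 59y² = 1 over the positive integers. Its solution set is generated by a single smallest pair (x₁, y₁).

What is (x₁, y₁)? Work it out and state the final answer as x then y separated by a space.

530 69

√59 → a₀=7, period (1,2,7,2,1,14); ℓ=6 even so k=5
k=0  a_k=7  p_k/q_k = 7/1
…
k=2  a_k=2  p_k/q_k = 23/3
…
k=4  a_k=2  p_k/q_k = 361/47
k=5  a_k=1  p_k/q_k = 530/69
→ (530, 69).  Check: 530²=280900, 59·69²=280899, difference 1.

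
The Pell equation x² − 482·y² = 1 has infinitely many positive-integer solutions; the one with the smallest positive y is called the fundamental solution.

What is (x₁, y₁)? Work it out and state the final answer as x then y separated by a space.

483 22

√482 → a₀=21, period (1,20,1,42); ℓ=4 even so k=3
a_0=21:  p_0=21·1+0=21,  q_0=21·0+1=1
a_1=1:  p_1=1·21+1=22,  q_1=1·1+0=1
a_2=20:  p_2=20·22+21=461,  q_2=20·1+1=21
a_3=1:  p_3=1·461+22=483,  q_3=1·21+1=22
(x₁, y₁) = (483, 22);  483² − 482·22² = 1 ✓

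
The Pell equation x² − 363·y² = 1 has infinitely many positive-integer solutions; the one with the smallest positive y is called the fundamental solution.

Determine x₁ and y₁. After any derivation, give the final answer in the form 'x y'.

d=363: √d = [19; 19,38] (ℓ=2, even), read p_1/q_1
step 0: (19, 1)  from 19·(1,0) + (0,1)
step 1: (362, 19)  from 19·(19,1) + (1,0)
(x₁, y₁) = (362, 19);  362² − 363·19² = 1 ✓

362 19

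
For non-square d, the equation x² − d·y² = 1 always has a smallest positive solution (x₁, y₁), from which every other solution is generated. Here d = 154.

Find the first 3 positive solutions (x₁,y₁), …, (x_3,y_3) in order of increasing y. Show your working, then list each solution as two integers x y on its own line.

[12; 2,2,3,1,2,1,3,2,2,24] for √154; ℓ=10 ⇒ convergent index 9
k=0  a_k=12  p_k/q_k = 12/1
k=1  a_k=2  p_k/q_k = 25/2
k=2  a_k=2  p_k/q_k = 62/5
k=3  a_k=3  p_k/q_k = 211/17
k=4  a_k=1  p_k/q_k = 273/22
k=5  a_k=2  p_k/q_k = 757/61
…
k=7  a_k=3  p_k/q_k = 3847/310
k=8  a_k=2  p_k/q_k = 8724/703
k=9  a_k=2  p_k/q_k = 21295/1716
(x₁, y₁) = (21295, 1716);  21295² − 154·1716² = 1 ✓
n=2: (21295,1716)∘(21295,1716) = (21295·21295+154·1716·1716, 21295·1716+1716·21295) = (906954049,73084440)
n=3: (906954049,73084440)∘(21295,1716) = (21295·906954049+154·1716·73084440, 21295·73084440+1716·906954049) = (38627172925615,3112666297884)

21295 1716
906954049 73084440
38627172925615 3112666297884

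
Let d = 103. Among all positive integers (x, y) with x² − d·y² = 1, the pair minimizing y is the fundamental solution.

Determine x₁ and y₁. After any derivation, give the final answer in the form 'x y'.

√103 → a₀=10, period (6,1,2,1,1,9,1,1,2,1,6,20); ℓ=12 even so k=11
a_0=10:  p_0=10·1+0=10,  q_0=10·0+1=1
a_1=6:  p_1=6·10+1=61,  q_1=6·1+0=6
…
a_3=2:  p_3=2·71+61=203,  q_3=2·7+6=20
a_4=1:  p_4=1·203+71=274,  q_4=1·20+7=27
a_5=1:  p_5=1·274+203=477,  q_5=1·27+20=47
a_6=9:  p_6=9·477+274=4567,  q_6=9·47+27=450
a_7=1:  p_7=1·4567+477=5044,  q_7=1·450+47=497
a_8=1:  p_8=1·5044+4567=9611,  q_8=1·497+450=947
a_9=2:  p_9=2·9611+5044=24266,  q_9=2·947+497=2391
a_10=1:  p_10=1·24266+9611=33877,  q_10=1·2391+947=3338
a_11=6:  p_11=6·33877+24266=227528,  q_11=6·3338+2391=22419
→ (227528, 22419).  Check: 227528²=51768990784, 103·22419²=51768990783, difference 1.

227528 22419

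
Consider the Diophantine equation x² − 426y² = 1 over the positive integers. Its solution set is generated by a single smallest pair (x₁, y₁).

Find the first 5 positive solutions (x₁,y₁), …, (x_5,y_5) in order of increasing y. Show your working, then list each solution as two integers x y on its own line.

88751 4300
15753480001 763258600
2796274207048751 135479928012900
496344264283813920001 24047958181382517200
88102099596109264220968751 4268560672976279640021500

d=426: √d = [20; 1,1,1,3,2,6,2,3,1,1,1,40] (ℓ=12, even), read p_11/q_11
i=0: a=20 ⇒ p=20, q=1
…
i=2: a=1 ⇒ p=41, q=2
i=3: a=1 ⇒ p=62, q=3
…
i=5: a=2 ⇒ p=516, q=25
i=6: a=6 ⇒ p=3323, q=161
i=7: a=2 ⇒ p=7162, q=347
i=8: a=3 ⇒ p=24809, q=1202
…
i=10: a=1 ⇒ p=56780, q=2751
i=11: a=1 ⇒ p=88751, q=4300
→ (88751, 4300).  Check: 88751²=7876740001, 426·4300²=7876740000, difference 1.
k=2:  x_2 = 88751·88751+426·4300·4300 = 15753480001,  y_2 = 88751·4300+4300·88751 = 763258600
k=3:  x_3 = 88751·15753480001+426·4300·763258600 = 2796274207048751,  y_3 = 88751·763258600+4300·15753480001 = 135479928012900
k=4:  x_4 = 88751·2796274207048751+426·4300·135479928012900 = 496344264283813920001,  y_4 = 88751·135479928012900+4300·2796274207048751 = 24047958181382517200
k=5:  x_5 = 88751·496344264283813920001+426·4300·24047958181382517200 = 88102099596109264220968751,  y_5 = 88751·24047958181382517200+4300·496344264283813920001 = 4268560672976279640021500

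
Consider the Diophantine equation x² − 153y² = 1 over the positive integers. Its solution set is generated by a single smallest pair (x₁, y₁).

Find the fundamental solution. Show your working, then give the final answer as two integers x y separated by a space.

√153 = [12; 2,1,2,2,2,1,2,24, …], period ℓ=8 (even) → k=7
step 0: (12, 1)  from 12·(1,0) + (0,1)
step 1: (25, 2)  from 2·(12,1) + (1,0)
step 2: (37, 3)  from 1·(25,2) + (12,1)
step 3: (99, 8)  from 2·(37,3) + (25,2)
step 4: (235, 19)  from 2·(99,8) + (37,3)
step 5: (569, 46)  from 2·(235,19) + (99,8)
step 6: (804, 65)  from 1·(569,46) + (235,19)
step 7: (2177, 176)  from 2·(804,65) + (569,46)
→ (2177, 176).  Check: 2177²=4739329, 153·176²=4739328, difference 1.

2177 176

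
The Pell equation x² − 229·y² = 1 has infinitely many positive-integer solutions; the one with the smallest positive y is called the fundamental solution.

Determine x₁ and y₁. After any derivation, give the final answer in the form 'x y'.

√229 = [15; 7,1,1,7,30, …], period ℓ=5 (odd) → k=9
a_0=15:  p_0=15·1+0=15,  q_0=15·0+1=1
a_1=7:  p_1=7·15+1=106,  q_1=7·1+0=7
…
a_4=7:  p_4=7·227+121=1710,  q_4=7·15+8=113
…
a_6=7:  p_6=7·51527+1710=362399,  q_6=7·3405+113=23948
a_7=1:  p_7=1·362399+51527=413926,  q_7=1·23948+3405=27353
a_8=1:  p_8=1·413926+362399=776325,  q_8=1·27353+23948=51301
a_9=7:  p_9=7·776325+413926=5848201,  q_9=7·51301+27353=386460
fundamental: x₁=5848201, y₁=386460  (since 34201454936401 − 229·149351331600 = 1)

5848201 386460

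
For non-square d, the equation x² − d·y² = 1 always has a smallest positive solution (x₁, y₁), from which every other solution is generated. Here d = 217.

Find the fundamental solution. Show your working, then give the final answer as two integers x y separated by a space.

[14; 1,2,1,2,1,…,2,1,28] for √217; ℓ=16 ⇒ convergent index 15
a_0=14:  p_0=14·1+0=14,  q_0=14·0+1=1
…
a_4=2:  p_4=2·59+44=162,  q_4=2·4+3=11
a_5=1:  p_5=1·162+59=221,  q_5=1·11+4=15
…
a_7=9:  p_7=9·383+221=3668,  q_7=9·26+15=249
a_8=4:  p_8=4·3668+383=15055,  q_8=4·249+26=1022
a_9=9:  p_9=9·15055+3668=139163,  q_9=9·1022+249=9447
…
a_13=1:  p_13=1·740980+293381=1034361,  q_13=1·50301+19916=70217
a_14=2:  p_14=2·1034361+740980=2809702,  q_14=2·70217+50301=190735
a_15=1:  p_15=1·2809702+1034361=3844063,  q_15=1·190735+70217=260952
(x₁, y₁) = (3844063, 260952);  3844063² − 217·260952² = 1 ✓

3844063 260952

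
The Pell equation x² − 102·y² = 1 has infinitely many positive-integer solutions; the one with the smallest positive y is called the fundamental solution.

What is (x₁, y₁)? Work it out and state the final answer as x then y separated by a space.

101 10

d=102: √d = [10; 10,20] (ℓ=2, even), read p_1/q_1
k=0  a_k=10  p_k/q_k = 10/1
k=1  a_k=10  p_k/q_k = 101/10
(x₁, y₁) = (101, 10);  101² − 102·10² = 1 ✓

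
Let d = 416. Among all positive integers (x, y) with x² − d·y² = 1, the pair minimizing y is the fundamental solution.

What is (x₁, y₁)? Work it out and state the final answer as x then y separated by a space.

[20; 2,1,1,9,1,1,2,40] for √416; ℓ=8 ⇒ convergent index 7
a_0=20:  p_0=20·1+0=20,  q_0=20·0+1=1
…
a_3=1:  p_3=1·61+41=102,  q_3=1·3+2=5
a_4=9:  p_4=9·102+61=979,  q_4=9·5+3=48
…
a_6=1:  p_6=1·1081+979=2060,  q_6=1·53+48=101
a_7=2:  p_7=2·2060+1081=5201,  q_7=2·101+53=255
(x₁, y₁) = (5201, 255);  5201² − 416·255² = 1 ✓

5201 255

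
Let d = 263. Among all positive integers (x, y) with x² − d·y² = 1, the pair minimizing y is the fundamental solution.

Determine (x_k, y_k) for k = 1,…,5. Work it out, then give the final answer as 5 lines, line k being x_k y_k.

139128 8579
38713200767 2387158224
10772180392483224 664241098768765
2997423827252098776577 184829071176614315616
834051164465087816782726488 51429798028655751907276931

d=263: √d = [16; 4,1,1,1,1,15,1,1,1,1,4,32] (ℓ=12, even), read p_11/q_11
i=0: a=16 ⇒ p=16, q=1
i=1: a=4 ⇒ p=65, q=4
i=2: a=1 ⇒ p=81, q=5
…
i=7: a=1 ⇒ p=6195, q=382
…
i=9: a=1 ⇒ p=18212, q=1123
i=10: a=1 ⇒ p=30229, q=1864
i=11: a=4 ⇒ p=139128, q=8579
(x₁, y₁) = (139128, 8579);  139128² − 263·8579² = 1 ✓
n=2: (139128,8579)∘(139128,8579) = (139128·139128+263·8579·8579, 139128·8579+8579·139128) = (38713200767,2387158224)
n=3: (38713200767,2387158224)∘(139128,8579) = (139128·38713200767+263·8579·2387158224, 139128·2387158224+8579·38713200767) = (10772180392483224,664241098768765)
n=4: (10772180392483224,664241098768765)∘(139128,8579) = (139128·10772180392483224+263·8579·664241098768765, 139128·664241098768765+8579·10772180392483224) = (2997423827252098776577,184829071176614315616)
n=5: (2997423827252098776577,184829071176614315616)∘(139128,8579) = (139128·2997423827252098776577+263·8579·184829071176614315616, 139128·184829071176614315616+8579·2997423827252098776577) = (834051164465087816782726488,51429798028655751907276931)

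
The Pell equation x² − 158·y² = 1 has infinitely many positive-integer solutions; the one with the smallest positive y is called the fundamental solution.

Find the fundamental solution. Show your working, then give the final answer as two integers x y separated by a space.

7743 616

√158 = [12; 1,1,3,12,3,1,1,24, …], period ℓ=8 (even) → k=7
step 0: (12, 1)  from 12·(1,0) + (0,1)
step 1: (13, 1)  from 1·(12,1) + (1,0)
step 2: (25, 2)  from 1·(13,1) + (12,1)
step 3: (88, 7)  from 3·(25,2) + (13,1)
…
step 6: (4412, 351)  from 1·(3331,265) + (1081,86)
step 7: (7743, 616)  from 1·(4412,351) + (3331,265)
(x₁, y₁) = (7743, 616);  7743² − 158·616² = 1 ✓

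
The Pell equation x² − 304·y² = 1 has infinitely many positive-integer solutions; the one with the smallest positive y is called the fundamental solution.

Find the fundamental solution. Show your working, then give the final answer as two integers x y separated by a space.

√304 = [17; 2,3,2,1,1,1,1,1,2,3,2,34, …], period ℓ=12 (even) → k=11
step 0: (17, 1)  from 17·(1,0) + (0,1)
…
step 6: (1081, 62)  from 1·(680,39) + (401,23)
step 7: (1761, 101)  from 1·(1081,62) + (680,39)
step 8: (2842, 163)  from 1·(1761,101) + (1081,62)
…
step 10: (25177, 1444)  from 3·(7445,427) + (2842,163)
step 11: (57799, 3315)  from 2·(25177,1444) + (7445,427)
(x₁, y₁) = (57799, 3315);  57799² − 304·3315² = 1 ✓

57799 3315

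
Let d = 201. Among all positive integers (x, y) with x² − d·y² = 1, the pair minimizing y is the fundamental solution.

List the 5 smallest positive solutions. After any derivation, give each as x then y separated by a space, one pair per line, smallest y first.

d=201: √d = [14; 5,1,1,1,2,…,1,5,28] (ℓ=14, even), read p_13/q_13
i=0: a=14 ⇒ p=14, q=1
i=1: a=5 ⇒ p=71, q=5
i=2: a=1 ⇒ p=85, q=6
i=3: a=1 ⇒ p=156, q=11
i=4: a=1 ⇒ p=241, q=17
…
i=7: a=8 ⇒ p=7670, q=541
i=8: a=1 ⇒ p=8549, q=603
i=9: a=2 ⇒ p=24768, q=1747
i=10: a=1 ⇒ p=33317, q=2350
i=11: a=1 ⇒ p=58085, q=4097
i=12: a=1 ⇒ p=91402, q=6447
i=13: a=5 ⇒ p=515095, q=36332
→ (515095, 36332).  Check: 515095²=265322859025, 201·36332²=265322859024, difference 1.
n=2: (515095,36332)∘(515095,36332) = (515095·515095+201·36332·36332, 515095·36332+36332·515095) = (530645718049,37428863080)
n=3: (530645718049,37428863080)∘(515095,36332) = (515095·530645718049+201·36332·37428863080, 515095·37428863080+36332·530645718049) = (546665912276384215,38558840456348868)
n=4: (546665912276384215,38558840456348868)∘(515095,36332) = (515095·546665912276384215+201·36332·38558840456348868, 515095·38558840456348868+36332·546665912276384215) = (563169756167477608732801,39722931849688611461840)
n=5: (563169756167477608732801,39722931849688611461840)∘(515095,36332) = (515095·563169756167477608732801+201·36332·39722931849688611461840, 515095·39722931849688611461840+36332·563169756167477608732801) = (580171851105627091828167877975,40922167162192151801416600732)

515095 36332
530645718049 37428863080
546665912276384215 38558840456348868
563169756167477608732801 39722931849688611461840
580171851105627091828167877975 40922167162192151801416600732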